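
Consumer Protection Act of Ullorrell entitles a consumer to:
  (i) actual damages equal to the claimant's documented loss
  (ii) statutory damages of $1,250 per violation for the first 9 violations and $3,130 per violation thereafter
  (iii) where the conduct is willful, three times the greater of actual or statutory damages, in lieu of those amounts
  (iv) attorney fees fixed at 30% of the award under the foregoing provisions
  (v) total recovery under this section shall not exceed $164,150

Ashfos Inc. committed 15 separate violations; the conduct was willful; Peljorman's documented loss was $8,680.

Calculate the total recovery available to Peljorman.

First 9 violations: 9 × $1,250 = $11,250
Remaining violations: (15 − 9) × $3,130 = $18,780
Statutory damages: $11,250 + $18,780 = $30,030
Greater of actual damages ($8,680) or statutory damages ($30,030): $30,030
Trebled: 3 × $30,030 = $90,090
Attorney fees: 30% of $90,090 = $27,027
Total before cap: $90,090 + $27,027 = $117,117
Cap at $164,150: $117,117 is within the cap, no reduction.

Total recovery: $117,117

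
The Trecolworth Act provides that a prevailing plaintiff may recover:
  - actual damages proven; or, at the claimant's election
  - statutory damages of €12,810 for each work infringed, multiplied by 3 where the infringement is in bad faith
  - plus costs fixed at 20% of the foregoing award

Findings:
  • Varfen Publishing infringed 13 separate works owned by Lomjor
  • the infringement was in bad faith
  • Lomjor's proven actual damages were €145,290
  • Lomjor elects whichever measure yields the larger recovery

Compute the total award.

€599,508

Statutory damages: 13 × €12,810 = €166,530
Trebled: 3 × €166,530 = €499,590
Greater of actual damages (€145,290) or enhanced statutory damages (€499,590): €499,590
Costs: 20% of €499,590 = €99,918
Award plus costs: €499,590 + €99,918 = €599,508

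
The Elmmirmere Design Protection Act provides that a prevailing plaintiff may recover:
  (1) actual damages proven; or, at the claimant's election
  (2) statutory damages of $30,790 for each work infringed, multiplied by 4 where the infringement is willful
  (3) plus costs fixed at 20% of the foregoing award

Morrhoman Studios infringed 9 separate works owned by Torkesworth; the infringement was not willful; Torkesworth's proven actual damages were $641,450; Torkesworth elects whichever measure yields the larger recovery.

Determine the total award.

Award: $769,740

Statutory damages: 9 × $30,790 = $277,110
Infringement not willful: no ×4 enhancement.
Greater of actual damages ($641,450) or statutory damages ($277,110): $641,450
Costs: 20% of $641,450 = $128,290
Award plus costs: $641,450 + $128,290 = $769,740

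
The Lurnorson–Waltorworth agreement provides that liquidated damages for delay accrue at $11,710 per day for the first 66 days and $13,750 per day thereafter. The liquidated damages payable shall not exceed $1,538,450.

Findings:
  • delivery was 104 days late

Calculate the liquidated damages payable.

$1,295,360

First 66 days: 66 × $11,710 = $772,860
Remaining days: (104 − 66) × $13,750 = $522,500
Accrued per-day damages: $772,860 + $522,500 = $1,295,360
Cap at $1,538,450: $1,295,360 is within the cap, no reduction.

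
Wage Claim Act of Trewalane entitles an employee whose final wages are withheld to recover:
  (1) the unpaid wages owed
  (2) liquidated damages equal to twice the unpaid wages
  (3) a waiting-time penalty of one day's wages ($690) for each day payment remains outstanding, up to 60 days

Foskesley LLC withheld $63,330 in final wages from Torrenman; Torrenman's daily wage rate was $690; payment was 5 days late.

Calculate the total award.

Doubled: 2 × $63,330 = $126,660
Penalty days: min(5, 60) = 5
Waiting-time penalty: 5 × $690 = $3,450
Total award: $63,330 + $126,660 + $3,450 = $193,440

$193,440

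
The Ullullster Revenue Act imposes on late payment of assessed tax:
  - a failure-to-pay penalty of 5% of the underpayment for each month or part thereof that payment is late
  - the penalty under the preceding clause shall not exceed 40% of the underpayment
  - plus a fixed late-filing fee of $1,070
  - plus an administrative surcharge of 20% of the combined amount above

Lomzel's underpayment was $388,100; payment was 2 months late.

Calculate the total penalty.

$47,856

Accrued rate: 5% × 2 = 10%, capped at 40% → 10%
Failure-to-pay penalty: 10% of $388,100 = $38,810
Penalty before surcharge: $38,810 + $1,070 = $39,880
Administrative surcharge: 20% of $39,880 = $7,976
Total penalty: $39,880 + $7,976 = $47,856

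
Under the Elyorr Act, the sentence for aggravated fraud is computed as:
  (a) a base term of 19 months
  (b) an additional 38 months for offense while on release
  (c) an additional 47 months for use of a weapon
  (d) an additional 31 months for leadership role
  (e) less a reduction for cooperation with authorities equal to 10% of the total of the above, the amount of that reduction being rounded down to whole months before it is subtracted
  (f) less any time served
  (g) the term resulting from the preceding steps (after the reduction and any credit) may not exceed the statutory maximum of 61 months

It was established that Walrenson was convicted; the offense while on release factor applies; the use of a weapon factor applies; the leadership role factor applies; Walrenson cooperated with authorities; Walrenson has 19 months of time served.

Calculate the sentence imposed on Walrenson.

Offense while on release enhancement: +38 months
Use of a weapon enhancement: +47 months
Leadership role enhancement: +31 months
Adjusted term: 19 months + 38 months + 47 months + 31 months = 135 months
Cooperation with authorities reduction: 10% of 135 months = 13 months (rounded down)
After reduction: 135 − 13 = 122 months
Less time served: 122 months − 19 months = 103 months
Cap at 61 months: 103 months exceeds the cap → 61 months

61 months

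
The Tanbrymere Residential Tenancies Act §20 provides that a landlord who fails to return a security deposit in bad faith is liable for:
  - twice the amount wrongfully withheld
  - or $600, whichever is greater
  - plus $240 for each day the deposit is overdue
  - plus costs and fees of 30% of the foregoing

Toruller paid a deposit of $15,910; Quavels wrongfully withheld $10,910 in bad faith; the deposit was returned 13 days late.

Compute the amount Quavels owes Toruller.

$32,422

Doubled: 2 × $10,910 = $21,820
Minimum $600: $21,820 meets the minimum, no increase.
Late-return penalty: 13 × $240 = $3,120
Damages plus late penalty: $21,820 + $3,120 = $24,940
Costs and fees: 30% of $24,940 = $7,482
Total recovery: $24,940 + $7,482 = $32,422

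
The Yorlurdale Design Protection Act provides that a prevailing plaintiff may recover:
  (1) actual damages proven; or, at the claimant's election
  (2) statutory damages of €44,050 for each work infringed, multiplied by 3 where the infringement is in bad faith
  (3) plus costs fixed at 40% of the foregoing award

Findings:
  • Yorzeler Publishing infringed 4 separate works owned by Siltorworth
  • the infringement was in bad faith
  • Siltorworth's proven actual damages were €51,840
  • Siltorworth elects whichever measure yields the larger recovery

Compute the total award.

Statutory damages: 4 × €44,050 = €176,200
Trebled: 3 × €176,200 = €528,600
Greater of actual damages (€51,840) or enhanced statutory damages (€528,600): €528,600
Costs: 40% of €528,600 = €211,440
Award plus costs: €528,600 + €211,440 = €740,040

Award: €740,040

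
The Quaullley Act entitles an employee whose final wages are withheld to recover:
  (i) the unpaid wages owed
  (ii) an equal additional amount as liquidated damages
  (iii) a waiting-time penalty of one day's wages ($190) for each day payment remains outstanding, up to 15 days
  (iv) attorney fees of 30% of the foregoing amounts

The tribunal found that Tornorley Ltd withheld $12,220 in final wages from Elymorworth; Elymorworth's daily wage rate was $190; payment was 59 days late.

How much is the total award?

Total award: $35,477

Liquidated damages (equal amount): $12,220
Penalty days: min(59, 15) = 15
Waiting-time penalty: 15 × $190 = $2,850
Subtotal: $12,220 + $12,220 + $2,850 = $27,290
Attorney fees: 30% of $27,290 = $8,187
Total award: $27,290 + $8,187 = $35,477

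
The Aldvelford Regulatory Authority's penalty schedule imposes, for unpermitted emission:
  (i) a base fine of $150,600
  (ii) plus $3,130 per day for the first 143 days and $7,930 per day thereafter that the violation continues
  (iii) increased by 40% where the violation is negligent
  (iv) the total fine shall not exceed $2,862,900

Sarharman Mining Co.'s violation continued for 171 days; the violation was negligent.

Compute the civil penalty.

First 143 days: 143 × $3,130 = $447,590
Remaining days: (171 − 143) × $7,930 = $222,040
Per-day component: $447,590 + $222,040 = $669,630
Base plus per-day: $150,600 + $669,630 = $820,230
Enhancement: 40% of $820,230 = $328,092
Enhanced fine: $820,230 + $328,092 = $1,148,322
Cap at $2,862,900: $1,148,322 is within the cap, no reduction.

$1,148,322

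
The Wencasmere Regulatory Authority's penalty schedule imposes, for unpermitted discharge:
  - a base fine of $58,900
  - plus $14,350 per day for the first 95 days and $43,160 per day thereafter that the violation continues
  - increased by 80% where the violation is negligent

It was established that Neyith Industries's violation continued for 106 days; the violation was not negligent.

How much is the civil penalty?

First 95 days: 95 × $14,350 = $1,363,250
Remaining days: (106 − 95) × $43,160 = $474,760
Per-day component: $1,363,250 + $474,760 = $1,838,010
Base plus per-day: $58,900 + $1,838,010 = $1,896,910
The violation was not negligent: no 80% increase.

$1,896,910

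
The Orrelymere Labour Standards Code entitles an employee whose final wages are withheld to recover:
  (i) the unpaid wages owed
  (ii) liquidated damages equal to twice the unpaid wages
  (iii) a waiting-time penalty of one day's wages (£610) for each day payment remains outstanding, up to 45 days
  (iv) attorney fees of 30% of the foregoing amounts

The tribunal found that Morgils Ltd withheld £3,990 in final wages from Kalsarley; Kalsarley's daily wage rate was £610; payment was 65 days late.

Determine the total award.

£51,246

Doubled: 2 × £3,990 = £7,980
Penalty days: min(65, 45) = 45
Waiting-time penalty: 45 × £610 = £27,450
Subtotal: £3,990 + £7,980 + £27,450 = £39,420
Attorney fees: 30% of £39,420 = £11,826
Total award: £39,420 + £11,826 = £51,246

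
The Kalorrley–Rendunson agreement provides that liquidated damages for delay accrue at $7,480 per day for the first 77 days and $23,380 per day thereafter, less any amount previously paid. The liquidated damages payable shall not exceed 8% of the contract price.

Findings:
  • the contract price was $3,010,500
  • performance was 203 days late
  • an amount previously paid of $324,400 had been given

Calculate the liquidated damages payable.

$240,840

First 77 days: 77 × $7,480 = $575,960
Remaining days: (203 − 77) × $23,380 = $2,945,880
Accrued per-day damages: $575,960 + $2,945,880 = $3,521,840
Less amount previously paid: $3,521,840 − $324,400 = $3,197,440
Cap: 8% of $3,010,500 = $240,840
Cap at $240,840: $3,197,440 exceeds the cap → $240,840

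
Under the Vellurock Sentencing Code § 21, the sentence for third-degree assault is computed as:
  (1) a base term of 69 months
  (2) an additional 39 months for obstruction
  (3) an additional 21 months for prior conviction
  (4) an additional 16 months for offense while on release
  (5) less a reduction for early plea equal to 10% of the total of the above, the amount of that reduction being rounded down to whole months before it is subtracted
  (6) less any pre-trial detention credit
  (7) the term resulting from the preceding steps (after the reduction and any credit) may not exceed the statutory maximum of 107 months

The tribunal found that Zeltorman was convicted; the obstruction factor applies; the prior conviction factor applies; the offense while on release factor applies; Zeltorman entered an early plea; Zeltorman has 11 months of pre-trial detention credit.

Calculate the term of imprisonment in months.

Obstruction enhancement: +39 months
Prior conviction enhancement: +21 months
Offense while on release enhancement: +16 months
Adjusted term: 69 months + 39 months + 21 months + 16 months = 145 months
Early plea reduction: 10% of 145 months = 14 months (rounded down)
After reduction: 145 − 14 = 131 months
Less pre-trial detention credit: 131 months − 11 months = 120 months
Cap at 107 months: 120 months exceeds the cap → 107 months

107 months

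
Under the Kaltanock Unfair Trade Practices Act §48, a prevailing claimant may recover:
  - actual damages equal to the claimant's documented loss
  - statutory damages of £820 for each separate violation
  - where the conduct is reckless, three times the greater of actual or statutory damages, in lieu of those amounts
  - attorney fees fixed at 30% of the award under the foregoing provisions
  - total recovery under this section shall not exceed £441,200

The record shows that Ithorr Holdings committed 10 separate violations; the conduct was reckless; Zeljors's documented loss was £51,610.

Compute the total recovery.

Statutory damages: 10 × £820 = £8,200
Greater of actual damages (£51,610) or statutory damages (£8,200): £51,610
Trebled: 3 × £51,610 = £154,830
Attorney fees: 30% of £154,830 = £46,449
Total before cap: £154,830 + £46,449 = £201,279
Cap at £441,200: £201,279 is within the cap, no reduction.

Total recovery: £201,279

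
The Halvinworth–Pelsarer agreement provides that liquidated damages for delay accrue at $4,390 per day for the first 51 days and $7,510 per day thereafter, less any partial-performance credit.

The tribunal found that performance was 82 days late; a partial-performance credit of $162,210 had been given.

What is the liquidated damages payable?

First 51 days: 51 × $4,390 = $223,890
Remaining days: (82 − 51) × $7,510 = $232,810
Accrued per-day damages: $223,890 + $232,810 = $456,700
Less partial-performance credit: $456,700 − $162,210 = $294,490

$294,490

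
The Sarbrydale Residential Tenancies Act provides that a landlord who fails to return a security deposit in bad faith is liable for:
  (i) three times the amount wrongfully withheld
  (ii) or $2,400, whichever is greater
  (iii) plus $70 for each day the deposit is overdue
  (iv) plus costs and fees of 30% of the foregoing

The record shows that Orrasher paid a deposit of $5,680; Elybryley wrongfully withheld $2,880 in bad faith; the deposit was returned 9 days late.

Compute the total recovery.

$12,051

Trebled: 3 × $2,880 = $8,640
Minimum $2,400: $8,640 meets the minimum, no increase.
Late-return penalty: 9 × $70 = $630
Damages plus late penalty: $8,640 + $630 = $9,270
Costs and fees: 30% of $9,270 = $2,781
Total recovery: $9,270 + $2,781 = $12,051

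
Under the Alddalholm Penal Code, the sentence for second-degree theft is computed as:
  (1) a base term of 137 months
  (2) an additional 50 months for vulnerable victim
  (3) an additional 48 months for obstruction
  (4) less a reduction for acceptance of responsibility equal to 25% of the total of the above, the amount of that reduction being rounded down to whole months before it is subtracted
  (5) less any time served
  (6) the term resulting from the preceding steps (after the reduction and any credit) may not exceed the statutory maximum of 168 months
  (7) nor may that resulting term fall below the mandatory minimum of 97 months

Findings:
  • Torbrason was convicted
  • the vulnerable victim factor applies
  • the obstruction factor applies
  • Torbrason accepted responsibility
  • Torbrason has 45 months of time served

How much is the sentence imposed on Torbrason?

Vulnerable victim enhancement: +50 months
Obstruction enhancement: +48 months
Adjusted term: 137 months + 50 months + 48 months = 235 months
Acceptance of responsibility reduction: 25% of 235 months = 58 months (rounded down)
After reduction: 235 − 58 = 177 months
Less time served: 177 months − 45 months = 132 months
Cap at 168 months: 132 months is within the cap, no reduction.
Minimum 97 months: 132 months meets the minimum, no increase.

132 months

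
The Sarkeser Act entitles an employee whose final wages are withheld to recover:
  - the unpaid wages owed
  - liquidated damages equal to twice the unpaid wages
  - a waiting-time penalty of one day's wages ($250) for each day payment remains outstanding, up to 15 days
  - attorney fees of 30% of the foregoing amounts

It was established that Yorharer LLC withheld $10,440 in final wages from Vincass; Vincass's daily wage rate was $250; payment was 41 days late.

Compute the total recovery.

Doubled: 2 × $10,440 = $20,880
Penalty days: min(41, 15) = 15
Waiting-time penalty: 15 × $250 = $3,750
Subtotal: $10,440 + $20,880 + $3,750 = $35,070
Attorney fees: 30% of $35,070 = $10,521
Total award: $35,070 + $10,521 = $45,591

$45,591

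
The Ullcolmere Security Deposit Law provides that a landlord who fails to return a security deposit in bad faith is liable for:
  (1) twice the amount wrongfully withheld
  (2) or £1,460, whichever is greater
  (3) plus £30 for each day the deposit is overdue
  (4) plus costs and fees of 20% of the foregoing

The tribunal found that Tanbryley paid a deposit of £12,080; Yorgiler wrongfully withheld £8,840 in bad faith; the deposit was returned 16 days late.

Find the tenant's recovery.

£21,792

Doubled: 2 × £8,840 = £17,680
Minimum £1,460: £17,680 meets the minimum, no increase.
Late-return penalty: 16 × £30 = £480
Damages plus late penalty: £17,680 + £480 = £18,160
Costs and fees: 20% of £18,160 = £3,632
Total recovery: £18,160 + £3,632 = £21,792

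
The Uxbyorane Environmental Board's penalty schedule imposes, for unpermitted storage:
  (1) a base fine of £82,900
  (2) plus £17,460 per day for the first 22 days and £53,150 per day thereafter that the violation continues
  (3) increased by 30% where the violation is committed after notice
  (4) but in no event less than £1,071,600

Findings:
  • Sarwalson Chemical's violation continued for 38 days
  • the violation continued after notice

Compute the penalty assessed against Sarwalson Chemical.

First 22 days: 22 × £17,460 = £384,120
Remaining days: (38 − 22) × £53,150 = £850,400
Per-day component: £384,120 + £850,400 = £1,234,520
Base plus per-day: £82,900 + £1,234,520 = £1,317,420
Enhancement: 30% of £1,317,420 = £395,226
Enhanced fine: £1,317,420 + £395,226 = £1,712,646
Minimum £1,071,600: £1,712,646 meets the minimum, no increase.

£1,712,646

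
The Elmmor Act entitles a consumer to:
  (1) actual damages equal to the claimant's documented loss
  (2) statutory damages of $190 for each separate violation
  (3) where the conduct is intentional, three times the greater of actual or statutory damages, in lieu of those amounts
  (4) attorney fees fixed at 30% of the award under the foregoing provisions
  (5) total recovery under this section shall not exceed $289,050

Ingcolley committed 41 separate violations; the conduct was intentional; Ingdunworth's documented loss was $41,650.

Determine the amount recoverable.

Statutory damages: 41 × $190 = $7,790
Greater of actual damages ($41,650) or statutory damages ($7,790): $41,650
Trebled: 3 × $41,650 = $124,950
Attorney fees: 30% of $124,950 = $37,485
Total before cap: $124,950 + $37,485 = $162,435
Cap at $289,050: $162,435 is within the cap, no reduction.

$162,435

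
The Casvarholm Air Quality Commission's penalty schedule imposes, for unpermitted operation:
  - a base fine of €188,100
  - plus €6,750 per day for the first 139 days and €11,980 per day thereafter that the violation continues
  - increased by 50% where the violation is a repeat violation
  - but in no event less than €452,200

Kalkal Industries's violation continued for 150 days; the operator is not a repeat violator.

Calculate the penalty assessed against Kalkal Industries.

€1,258,130

First 139 days: 139 × €6,750 = €938,250
Remaining days: (150 − 139) × €11,980 = €131,780
Per-day component: €938,250 + €131,780 = €1,070,030
Base plus per-day: €188,100 + €1,070,030 = €1,258,130
The operator is not a repeat violator: no 50% increase.
Minimum €452,200: €1,258,130 meets the minimum, no increase.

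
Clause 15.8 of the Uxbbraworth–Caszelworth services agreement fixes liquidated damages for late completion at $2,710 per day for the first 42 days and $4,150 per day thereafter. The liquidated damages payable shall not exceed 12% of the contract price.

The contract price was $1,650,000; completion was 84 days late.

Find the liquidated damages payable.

First 42 days: 42 × $2,710 = $113,820
Remaining days: (84 − 42) × $4,150 = $174,300
Accrued per-day damages: $113,820 + $174,300 = $288,120
Cap: 12% of $1,650,000 = $198,000
Cap at $198,000: $288,120 exceeds the cap → $198,000

Liquidated damages: $198,000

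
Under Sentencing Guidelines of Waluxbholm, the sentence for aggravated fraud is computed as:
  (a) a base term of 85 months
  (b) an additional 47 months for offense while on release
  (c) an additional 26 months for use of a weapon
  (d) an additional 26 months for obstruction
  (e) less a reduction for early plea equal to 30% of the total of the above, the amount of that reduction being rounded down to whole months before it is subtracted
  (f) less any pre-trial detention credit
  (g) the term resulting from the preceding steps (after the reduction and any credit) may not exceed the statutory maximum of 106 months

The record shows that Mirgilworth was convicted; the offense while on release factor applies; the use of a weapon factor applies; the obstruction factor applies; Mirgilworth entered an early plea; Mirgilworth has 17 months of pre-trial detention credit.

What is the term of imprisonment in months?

Offense while on release enhancement: +47 months
Use of a weapon enhancement: +26 months
Obstruction enhancement: +26 months
Adjusted term: 85 months + 47 months + 26 months + 26 months = 184 months
Early plea reduction: 30% of 184 months = 55 months (rounded down)
After reduction: 184 − 55 = 129 months
Less pre-trial detention credit: 129 months − 17 months = 112 months
Cap at 106 months: 112 months exceeds the cap → 106 months

106 months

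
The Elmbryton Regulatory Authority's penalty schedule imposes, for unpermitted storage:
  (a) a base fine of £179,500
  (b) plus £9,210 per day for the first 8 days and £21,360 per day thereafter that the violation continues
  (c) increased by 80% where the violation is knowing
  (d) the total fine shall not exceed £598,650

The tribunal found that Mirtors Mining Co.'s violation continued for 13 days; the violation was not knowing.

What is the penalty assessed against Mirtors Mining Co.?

Civil penalty: £359,980

First 8 days: 8 × £9,210 = £73,680
Remaining days: (13 − 8) × £21,360 = £106,800
Per-day component: £73,680 + £106,800 = £180,480
Base plus per-day: £179,500 + £180,480 = £359,980
The violation was not knowing: no 80% increase.
Cap at £598,650: £359,980 is within the cap, no reduction.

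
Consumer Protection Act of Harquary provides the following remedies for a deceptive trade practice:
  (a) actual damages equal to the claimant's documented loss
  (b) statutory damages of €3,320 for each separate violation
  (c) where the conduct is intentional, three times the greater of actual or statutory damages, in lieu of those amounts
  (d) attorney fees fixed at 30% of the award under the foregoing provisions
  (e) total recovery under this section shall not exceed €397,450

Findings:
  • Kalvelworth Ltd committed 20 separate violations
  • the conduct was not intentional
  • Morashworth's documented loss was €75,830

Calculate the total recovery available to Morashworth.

€184,899

Statutory damages: 20 × €3,320 = €66,400
Conduct not intentional: the in-lieu enhancement does not apply.
Actual plus statutory damages: €75,830 + €66,400 = €142,230
Attorney fees: 30% of €142,230 = €42,669
Total before cap: €142,230 + €42,669 = €184,899
Cap at €397,450: €184,899 is within the cap, no reduction.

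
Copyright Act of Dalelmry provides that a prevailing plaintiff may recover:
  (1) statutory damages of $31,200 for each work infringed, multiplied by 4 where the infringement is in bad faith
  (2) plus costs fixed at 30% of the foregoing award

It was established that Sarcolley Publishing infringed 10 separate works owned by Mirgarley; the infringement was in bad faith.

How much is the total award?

Award: $1,622,400

Statutory damages: 10 × $31,200 = $312,000
Multiplied by 4: 4 × $312,000 = $1,248,000
Costs: 30% of $1,248,000 = $374,400
Award plus costs: $1,248,000 + $374,400 = $1,622,400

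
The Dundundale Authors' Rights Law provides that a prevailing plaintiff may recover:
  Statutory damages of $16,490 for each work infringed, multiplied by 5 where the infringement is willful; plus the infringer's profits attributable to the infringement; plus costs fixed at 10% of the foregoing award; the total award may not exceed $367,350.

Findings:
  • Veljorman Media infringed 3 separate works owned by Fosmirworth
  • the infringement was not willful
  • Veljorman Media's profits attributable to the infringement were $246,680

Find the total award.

Statutory damages: 3 × $16,490 = $49,470
Infringement not willful: no ×5 enhancement.
Combined award: $49,470 + $246,680 = $296,150
Costs: 10% of $296,150 = $29,615
Award plus costs: $296,150 + $29,615 = $325,765
Cap at $367,350: $325,765 is within the cap, no reduction.

Award: $325,765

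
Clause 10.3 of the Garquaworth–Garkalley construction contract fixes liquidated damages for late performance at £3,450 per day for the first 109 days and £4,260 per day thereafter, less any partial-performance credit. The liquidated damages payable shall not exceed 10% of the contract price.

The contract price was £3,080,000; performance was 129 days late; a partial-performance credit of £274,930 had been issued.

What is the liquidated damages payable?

First 109 days: 109 × £3,450 = £376,050
Remaining days: (129 − 109) × £4,260 = £85,200
Accrued per-day damages: £376,050 + £85,200 = £461,250
Less partial-performance credit: £461,250 − £274,930 = £186,320
Cap: 10% of £3,080,000 = £308,000
Cap at £308,000: £186,320 is within the cap, no reduction.

£186,320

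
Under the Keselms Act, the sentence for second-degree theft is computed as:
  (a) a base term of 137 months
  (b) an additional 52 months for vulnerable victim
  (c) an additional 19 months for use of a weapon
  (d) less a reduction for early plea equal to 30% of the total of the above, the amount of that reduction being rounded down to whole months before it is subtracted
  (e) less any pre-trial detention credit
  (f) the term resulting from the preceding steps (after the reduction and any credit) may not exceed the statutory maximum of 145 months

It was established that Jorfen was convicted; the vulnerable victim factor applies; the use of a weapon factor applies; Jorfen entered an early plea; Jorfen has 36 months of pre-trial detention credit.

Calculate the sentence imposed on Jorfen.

110 months

Vulnerable victim enhancement: +52 months
Use of a weapon enhancement: +19 months
Adjusted term: 137 months + 52 months + 19 months = 208 months
Early plea reduction: 30% of 208 months = 62 months (rounded down)
After reduction: 208 − 62 = 146 months
Less pre-trial detention credit: 146 months − 36 months = 110 months
Cap at 145 months: 110 months is within the cap, no reduction.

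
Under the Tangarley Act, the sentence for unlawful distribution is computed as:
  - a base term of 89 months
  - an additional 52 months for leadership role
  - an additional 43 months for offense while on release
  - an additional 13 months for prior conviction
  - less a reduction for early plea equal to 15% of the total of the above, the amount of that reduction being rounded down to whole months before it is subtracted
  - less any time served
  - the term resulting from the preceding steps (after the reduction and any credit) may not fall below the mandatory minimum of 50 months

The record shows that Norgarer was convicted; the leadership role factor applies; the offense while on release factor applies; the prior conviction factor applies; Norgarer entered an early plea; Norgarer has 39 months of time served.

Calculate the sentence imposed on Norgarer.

129 months

Leadership role enhancement: +52 months
Offense while on release enhancement: +43 months
Prior conviction enhancement: +13 months
Adjusted term: 89 months + 52 months + 43 months + 13 months = 197 months
Early plea reduction: 15% of 197 months = 29 months (rounded down)
After reduction: 197 − 29 = 168 months
Less time served: 168 months − 39 months = 129 months
Minimum 50 months: 129 months meets the minimum, no increase.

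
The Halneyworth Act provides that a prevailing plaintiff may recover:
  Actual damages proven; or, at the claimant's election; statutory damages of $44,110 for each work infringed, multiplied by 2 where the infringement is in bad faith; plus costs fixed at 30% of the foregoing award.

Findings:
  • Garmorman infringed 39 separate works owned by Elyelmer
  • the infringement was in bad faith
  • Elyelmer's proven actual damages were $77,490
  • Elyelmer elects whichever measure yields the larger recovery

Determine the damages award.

Statutory damages: 39 × $44,110 = $1,720,290
Doubled: 2 × $1,720,290 = $3,440,580
Greater of actual damages ($77,490) or enhanced statutory damages ($3,440,580): $3,440,580
Costs: 30% of $3,440,580 = $1,032,174
Award plus costs: $3,440,580 + $1,032,174 = $4,472,754

$4,472,754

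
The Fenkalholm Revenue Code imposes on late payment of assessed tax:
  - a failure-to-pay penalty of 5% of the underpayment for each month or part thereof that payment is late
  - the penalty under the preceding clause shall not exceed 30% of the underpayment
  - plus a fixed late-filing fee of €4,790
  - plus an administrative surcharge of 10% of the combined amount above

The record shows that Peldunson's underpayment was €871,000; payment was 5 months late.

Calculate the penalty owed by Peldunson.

Accrued rate: 5% × 5 = 25%, capped at 30% → 25%
Failure-to-pay penalty: 25% of €871,000 = €217,750
Penalty before surcharge: €217,750 + €4,790 = €222,540
Administrative surcharge: 10% of €222,540 = €22,254
Total penalty: €222,540 + €22,254 = €244,794

€244,794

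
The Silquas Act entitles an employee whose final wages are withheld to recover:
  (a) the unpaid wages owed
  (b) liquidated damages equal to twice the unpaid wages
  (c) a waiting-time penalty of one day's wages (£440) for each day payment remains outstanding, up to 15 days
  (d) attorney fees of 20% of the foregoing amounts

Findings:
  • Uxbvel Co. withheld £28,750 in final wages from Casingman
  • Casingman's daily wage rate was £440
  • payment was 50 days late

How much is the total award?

Doubled: 2 × £28,750 = £57,500
Penalty days: min(50, 15) = 15
Waiting-time penalty: 15 × £440 = £6,600
Subtotal: £28,750 + £57,500 + £6,600 = £92,850
Attorney fees: 20% of £92,850 = £18,570
Total award: £92,850 + £18,570 = £111,420

£111,420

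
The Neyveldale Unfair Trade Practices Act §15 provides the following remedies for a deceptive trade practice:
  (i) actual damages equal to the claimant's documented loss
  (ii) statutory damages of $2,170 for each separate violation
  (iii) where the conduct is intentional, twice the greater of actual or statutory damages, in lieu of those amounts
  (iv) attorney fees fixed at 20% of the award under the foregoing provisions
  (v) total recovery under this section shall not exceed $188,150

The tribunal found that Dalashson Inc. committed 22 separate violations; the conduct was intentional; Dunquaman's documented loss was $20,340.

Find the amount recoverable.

Statutory damages: 22 × $2,170 = $47,740
Greater of actual damages ($20,340) or statutory damages ($47,740): $47,740
Doubled: 2 × $47,740 = $95,480
Attorney fees: 20% of $95,480 = $19,096
Total before cap: $95,480 + $19,096 = $114,576
Cap at $188,150: $114,576 is within the cap, no reduction.

Total recovery: $114,576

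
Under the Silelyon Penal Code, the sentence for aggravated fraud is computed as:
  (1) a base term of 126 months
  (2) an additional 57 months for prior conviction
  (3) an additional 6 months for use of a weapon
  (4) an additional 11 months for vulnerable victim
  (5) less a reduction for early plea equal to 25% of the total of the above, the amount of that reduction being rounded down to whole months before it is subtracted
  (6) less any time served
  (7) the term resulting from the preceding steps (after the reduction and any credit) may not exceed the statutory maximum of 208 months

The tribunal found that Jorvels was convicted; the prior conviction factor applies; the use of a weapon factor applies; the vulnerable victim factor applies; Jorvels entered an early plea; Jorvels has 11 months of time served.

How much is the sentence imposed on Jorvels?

139 months

Prior conviction enhancement: +57 months
Use of a weapon enhancement: +6 months
Vulnerable victim enhancement: +11 months
Adjusted term: 126 months + 57 months + 6 months + 11 months = 200 months
Early plea reduction: 25% of 200 months = 50 months (rounded down)
After reduction: 200 − 50 = 150 months
Less time served: 150 months − 11 months = 139 months
Cap at 208 months: 139 months is within the cap, no reduction.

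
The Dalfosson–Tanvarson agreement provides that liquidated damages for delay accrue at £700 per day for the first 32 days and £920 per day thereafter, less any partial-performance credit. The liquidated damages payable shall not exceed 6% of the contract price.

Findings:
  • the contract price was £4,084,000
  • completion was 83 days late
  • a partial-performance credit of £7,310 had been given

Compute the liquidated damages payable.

£62,010

First 32 days: 32 × £700 = £22,400
Remaining days: (83 − 32) × £920 = £46,920
Accrued per-day damages: £22,400 + £46,920 = £69,320
Less partial-performance credit: £69,320 − £7,310 = £62,010
Cap: 6% of £4,084,000 = £245,040
Cap at £245,040: £62,010 is within the cap, no reduction.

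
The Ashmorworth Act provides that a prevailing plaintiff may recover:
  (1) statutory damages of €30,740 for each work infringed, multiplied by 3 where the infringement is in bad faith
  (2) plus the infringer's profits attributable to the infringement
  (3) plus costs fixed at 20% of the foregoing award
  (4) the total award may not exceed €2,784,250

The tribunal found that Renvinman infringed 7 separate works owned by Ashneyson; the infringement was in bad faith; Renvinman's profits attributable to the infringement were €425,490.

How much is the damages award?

Statutory damages: 7 × €30,740 = €215,180
Trebled: 3 × €215,180 = €645,540
Combined award: €645,540 + €425,490 = €1,071,030
Costs: 20% of €1,071,030 = €214,206
Award plus costs: €1,071,030 + €214,206 = €1,285,236
Cap at €2,784,250: €1,285,236 is within the cap, no reduction.

€1,285,236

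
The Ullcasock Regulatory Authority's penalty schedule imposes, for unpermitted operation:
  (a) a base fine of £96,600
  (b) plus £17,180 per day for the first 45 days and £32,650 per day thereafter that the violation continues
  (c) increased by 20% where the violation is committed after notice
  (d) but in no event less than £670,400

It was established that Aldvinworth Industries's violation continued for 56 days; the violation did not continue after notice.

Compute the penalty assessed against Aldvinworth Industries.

£1,228,850

First 45 days: 45 × £17,180 = £773,100
Remaining days: (56 − 45) × £32,650 = £359,150
Per-day component: £773,100 + £359,150 = £1,132,250
Base plus per-day: £96,600 + £1,132,250 = £1,228,850
The violation did not continue after notice: no 20% increase.
Minimum £670,400: £1,228,850 meets the minimum, no increase.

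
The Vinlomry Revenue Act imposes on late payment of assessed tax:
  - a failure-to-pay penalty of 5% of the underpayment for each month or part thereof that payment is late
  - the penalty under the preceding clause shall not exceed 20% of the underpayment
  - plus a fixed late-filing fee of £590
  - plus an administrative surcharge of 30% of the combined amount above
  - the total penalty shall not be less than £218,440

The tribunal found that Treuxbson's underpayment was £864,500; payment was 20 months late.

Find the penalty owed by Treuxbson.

Accrued rate: 5% × 20 = 100%, capped at 20% → 20%
Failure-to-pay penalty: 20% of £864,500 = £172,900
Penalty before surcharge: £172,900 + £590 = £173,490
Administrative surcharge: 30% of £173,490 = £52,047
Total penalty: £173,490 + £52,047 = £225,537
Minimum £218,440: £225,537 meets the minimum, no increase.

Penalty: £225,537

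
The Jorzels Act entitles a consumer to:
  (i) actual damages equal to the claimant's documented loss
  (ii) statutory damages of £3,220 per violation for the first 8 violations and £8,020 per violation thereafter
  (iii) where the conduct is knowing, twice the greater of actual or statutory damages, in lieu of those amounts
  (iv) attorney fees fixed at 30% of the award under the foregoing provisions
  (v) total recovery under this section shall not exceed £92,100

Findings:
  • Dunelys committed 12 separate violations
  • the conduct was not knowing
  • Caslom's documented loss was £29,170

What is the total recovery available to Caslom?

£92,100

First 8 violations: 8 × £3,220 = £25,760
Remaining violations: (12 − 8) × £8,020 = £32,080
Statutory damages: £25,760 + £32,080 = £57,840
Conduct not knowing: the in-lieu enhancement does not apply.
Actual plus statutory damages: £29,170 + £57,840 = £87,010
Attorney fees: 30% of £87,010 = £26,103
Total before cap: £87,010 + £26,103 = £113,113
Cap at £92,100: £113,113 exceeds the cap → £92,100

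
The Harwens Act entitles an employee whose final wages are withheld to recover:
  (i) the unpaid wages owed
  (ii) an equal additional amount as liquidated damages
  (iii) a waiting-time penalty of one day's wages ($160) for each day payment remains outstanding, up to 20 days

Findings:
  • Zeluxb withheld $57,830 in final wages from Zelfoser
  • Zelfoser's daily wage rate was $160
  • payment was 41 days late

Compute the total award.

$118,860

Liquidated damages (equal amount): $57,830
Penalty days: min(41, 20) = 20
Waiting-time penalty: 20 × $160 = $3,200
Total award: $57,830 + $57,830 + $3,200 = $118,860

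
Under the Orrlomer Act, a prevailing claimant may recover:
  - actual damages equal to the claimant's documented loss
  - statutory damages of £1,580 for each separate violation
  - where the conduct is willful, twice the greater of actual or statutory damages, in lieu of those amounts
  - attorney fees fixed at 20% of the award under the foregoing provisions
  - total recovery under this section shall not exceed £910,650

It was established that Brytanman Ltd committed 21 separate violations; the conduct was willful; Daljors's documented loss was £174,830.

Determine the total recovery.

Statutory damages: 21 × £1,580 = £33,180
Greater of actual damages (£174,830) or statutory damages (£33,180): £174,830
Doubled: 2 × £174,830 = £349,660
Attorney fees: 20% of £349,660 = £69,932
Total before cap: £349,660 + £69,932 = £419,592
Cap at £910,650: £419,592 is within the cap, no reduction.

£419,592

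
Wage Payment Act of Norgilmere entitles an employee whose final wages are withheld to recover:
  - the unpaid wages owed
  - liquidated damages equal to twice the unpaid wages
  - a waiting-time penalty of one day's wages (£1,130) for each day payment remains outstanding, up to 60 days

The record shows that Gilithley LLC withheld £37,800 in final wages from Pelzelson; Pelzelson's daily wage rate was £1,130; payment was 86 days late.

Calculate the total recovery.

Doubled: 2 × £37,800 = £75,600
Penalty days: min(86, 60) = 60
Waiting-time penalty: 60 × £1,130 = £67,800
Total award: £37,800 + £75,600 + £67,800 = £181,200

£181,200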